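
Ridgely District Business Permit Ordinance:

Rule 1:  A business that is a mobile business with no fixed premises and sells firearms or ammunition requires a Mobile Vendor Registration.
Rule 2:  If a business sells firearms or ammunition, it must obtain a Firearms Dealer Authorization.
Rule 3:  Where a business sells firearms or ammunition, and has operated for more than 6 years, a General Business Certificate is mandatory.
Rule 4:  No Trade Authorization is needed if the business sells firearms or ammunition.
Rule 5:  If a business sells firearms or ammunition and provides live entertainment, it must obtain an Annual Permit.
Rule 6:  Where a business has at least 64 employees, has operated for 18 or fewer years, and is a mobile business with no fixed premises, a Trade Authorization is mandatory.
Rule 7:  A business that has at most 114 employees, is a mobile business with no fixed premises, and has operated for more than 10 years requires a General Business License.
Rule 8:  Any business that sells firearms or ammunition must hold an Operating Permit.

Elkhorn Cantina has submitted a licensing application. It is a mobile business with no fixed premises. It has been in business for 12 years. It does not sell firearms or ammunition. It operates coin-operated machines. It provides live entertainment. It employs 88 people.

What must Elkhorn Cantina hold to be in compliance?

General Business License, Trade Authorization

Rule 1: is a mobile business with no fixed premises; does not sell firearms or ammunition → Mobile Vendor Registration not required.
Rule 2: does not sell firearms or ammunition → Firearms Dealer Authorization not required.
Rule 3: does not sell firearms or ammunition; years in business 12 > 6 → General Business Certificate not required.
Rule 4: does not sell firearms or ammunition → Trade Authorization exemption does not apply.
Rule 5: does not sell firearms or ammunition; provides live entertainment → Annual Permit not required.
Rule 6: employees 88 ≥ 64; years in business 12 ≤ 18; is a mobile business with no fixed premises → Trade Authorization required.
Rule 7: employees 88 ≤ 114; is a mobile business with no fixed premises; years in business 12 > 10 → General Business License required.
Rule 8: does not sell firearms or ammunition → Operating Permit not required.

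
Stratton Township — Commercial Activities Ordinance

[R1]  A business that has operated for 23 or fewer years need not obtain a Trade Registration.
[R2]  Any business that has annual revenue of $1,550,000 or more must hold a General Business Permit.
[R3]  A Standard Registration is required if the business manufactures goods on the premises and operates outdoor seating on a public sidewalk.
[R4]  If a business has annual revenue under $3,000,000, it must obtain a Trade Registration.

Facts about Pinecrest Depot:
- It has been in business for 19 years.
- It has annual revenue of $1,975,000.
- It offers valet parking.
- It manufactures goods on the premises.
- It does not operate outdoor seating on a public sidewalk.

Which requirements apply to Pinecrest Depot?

[R1] years in business 19 ≤ 23 → exempt from Trade Registration.
[R2] revenue $1,975,000 ≥ $1,550,000 → General Business Permit required.
[R3] manufactures goods on the premises; does not operate outdoor seating on a public sidewalk → Standard Registration not required.
[R4] revenue $1,975,000 < $3,000,000 → Trade Registration required.

General Business Permit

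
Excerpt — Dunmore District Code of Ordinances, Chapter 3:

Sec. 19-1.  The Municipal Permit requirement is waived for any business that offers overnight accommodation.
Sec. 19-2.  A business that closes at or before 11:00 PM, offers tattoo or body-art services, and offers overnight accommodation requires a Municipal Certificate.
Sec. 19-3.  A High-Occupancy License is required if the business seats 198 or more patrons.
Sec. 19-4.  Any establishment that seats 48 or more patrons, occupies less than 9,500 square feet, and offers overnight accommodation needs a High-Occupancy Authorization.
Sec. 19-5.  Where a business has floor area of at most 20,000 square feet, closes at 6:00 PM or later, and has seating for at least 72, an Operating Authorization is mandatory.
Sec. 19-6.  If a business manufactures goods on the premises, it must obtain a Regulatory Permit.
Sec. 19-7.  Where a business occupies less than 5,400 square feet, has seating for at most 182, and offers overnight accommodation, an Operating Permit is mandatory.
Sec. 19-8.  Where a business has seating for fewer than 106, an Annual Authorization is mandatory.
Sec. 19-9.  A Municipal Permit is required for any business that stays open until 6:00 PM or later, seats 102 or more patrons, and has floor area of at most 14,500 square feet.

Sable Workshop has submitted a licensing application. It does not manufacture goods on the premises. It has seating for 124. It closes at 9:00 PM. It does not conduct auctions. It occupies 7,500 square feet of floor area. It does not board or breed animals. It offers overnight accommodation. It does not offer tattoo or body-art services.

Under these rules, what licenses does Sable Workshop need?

High-Occupancy Authorization, Operating Authorization

Sec. 19-1. offers overnight accommodation → exempt from Municipal Permit.
Sec. 19-2. closes 9:00 PM, at/before 11:00 PM; does not offer tattoo or body-art services; offers overnight accommodation → Municipal Certificate not required.
Sec. 19-3. seating 124 < 198 → High-Occupancy License not required.
Sec. 19-4. seating 124 ≥ 48; floor area 7,500 square feet < 9,500 square feet; offers overnight accommodation → High-Occupancy Authorization required.
Sec. 19-5. floor area 7,500 square feet ≤ 20,000 square feet; closes 9:00 PM, after 6:00 PM; seating 124 ≥ 72 → Operating Authorization required.
Sec. 19-6. does not manufacture goods on the premises → Regulatory Permit not required.
Sec. 19-7. floor area 7,500 square feet ≥ 5,400 square feet; seating 124 ≤ 182; offers overnight accommodation → Operating Permit not required.
Sec. 19-8. seating 124 ≥ 106 → Annual Authorization not required.
Sec. 19-9. closes 9:00 PM, after 6:00 PM; seating 124 ≥ 102; floor area 7,500 square feet ≤ 14,500 square feet → Municipal Permit required.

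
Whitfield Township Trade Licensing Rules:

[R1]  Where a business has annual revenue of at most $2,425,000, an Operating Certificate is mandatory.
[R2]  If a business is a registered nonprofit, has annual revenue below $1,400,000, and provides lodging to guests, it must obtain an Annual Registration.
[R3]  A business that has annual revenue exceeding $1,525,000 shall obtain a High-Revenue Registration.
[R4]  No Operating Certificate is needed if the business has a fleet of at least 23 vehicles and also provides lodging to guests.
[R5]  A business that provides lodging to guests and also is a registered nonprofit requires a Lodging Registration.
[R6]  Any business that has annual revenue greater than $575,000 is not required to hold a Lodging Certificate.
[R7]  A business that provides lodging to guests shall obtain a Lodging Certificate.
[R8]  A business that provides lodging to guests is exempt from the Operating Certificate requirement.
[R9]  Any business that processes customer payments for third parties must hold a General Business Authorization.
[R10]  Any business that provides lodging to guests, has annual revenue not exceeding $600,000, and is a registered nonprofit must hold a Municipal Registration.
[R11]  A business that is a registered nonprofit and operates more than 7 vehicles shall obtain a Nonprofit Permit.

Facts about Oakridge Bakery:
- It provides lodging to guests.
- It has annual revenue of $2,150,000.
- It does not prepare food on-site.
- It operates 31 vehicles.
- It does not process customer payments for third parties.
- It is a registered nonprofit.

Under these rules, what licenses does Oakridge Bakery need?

High-Revenue Registration, Lodging Registration, Nonprofit Permit

[R1] revenue $2,150,000 ≤ $2,425,000 → Operating Certificate required.
[R2] is a registered nonprofit; revenue $2,150,000 ≥ $1,400,000; provides lodging to guests → Annual Registration not required.
[R3] revenue $2,150,000 > $1,525,000 → High-Revenue Registration required.
[R4] vehicles 31 ≥ 23; provides lodging to guests → exempt from Operating Certificate.
[R5] provides lodging to guests; is a registered nonprofit → Lodging Registration required.
[R6] revenue $2,150,000 > $575,000 → exempt from Lodging Certificate.
[R7] provides lodging to guests → Lodging Certificate required.
[R8] provides lodging to guests → exempt from Operating Certificate.
[R9] does not process customer payments for third parties → General Business Authorization not required.
[R10] provides lodging to guests; revenue $2,150,000 > $600,000; is a registered nonprofit → Municipal Registration not required.
[R11] is a registered nonprofit; vehicles 31 > 7 → Nonprofit Permit required.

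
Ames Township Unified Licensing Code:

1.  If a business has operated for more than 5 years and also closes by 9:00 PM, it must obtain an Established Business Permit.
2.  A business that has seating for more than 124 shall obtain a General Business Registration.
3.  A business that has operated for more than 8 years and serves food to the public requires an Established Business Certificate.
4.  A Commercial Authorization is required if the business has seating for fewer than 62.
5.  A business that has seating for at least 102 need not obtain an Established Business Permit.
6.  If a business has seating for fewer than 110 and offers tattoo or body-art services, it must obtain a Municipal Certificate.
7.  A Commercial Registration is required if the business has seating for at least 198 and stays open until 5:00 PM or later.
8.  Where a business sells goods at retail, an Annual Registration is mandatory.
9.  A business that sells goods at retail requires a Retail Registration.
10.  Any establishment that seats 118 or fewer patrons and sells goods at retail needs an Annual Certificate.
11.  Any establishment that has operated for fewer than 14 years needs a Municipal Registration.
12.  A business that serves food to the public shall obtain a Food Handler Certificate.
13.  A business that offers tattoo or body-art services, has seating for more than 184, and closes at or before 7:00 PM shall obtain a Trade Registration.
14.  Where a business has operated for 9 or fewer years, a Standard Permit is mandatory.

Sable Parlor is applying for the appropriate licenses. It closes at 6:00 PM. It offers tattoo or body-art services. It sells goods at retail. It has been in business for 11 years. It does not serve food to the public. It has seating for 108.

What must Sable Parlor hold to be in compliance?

Annual Certificate, Annual Registration, Municipal Certificate, Municipal Registration, Retail Registration

1. years in business 11 > 5; closes 6:00 PM, at/before 9:00 PM → Established Business Permit required.
2. seating 108 ≤ 124 → General Business Registration not required.
3. years in business 11 > 8; does not serve food to the public → Established Business Certificate not required.
4. seating 108 ≥ 62 → Commercial Authorization not required.
5. seating 108 ≥ 102 → exempt from Established Business Permit.
6. seating 108 < 110; offers tattoo or body-art services → Municipal Certificate required.
7. seating 108 < 198; closes 6:00 PM, after 5:00 PM → Commercial Registration not required.
8. sells goods at retail → Annual Registration required.
9. sells goods at retail → Retail Registration required.
10. seating 108 ≤ 118; sells goods at retail → Annual Certificate required.
11. years in business 11 < 14 → Municipal Registration required.
12. does not serve food to the public → Food Handler Certificate not required.
13. offers tattoo or body-art services; seating 108 ≤ 184; closes 6:00 PM, at/before 7:00 PM → Trade Registration not required.
14. years in business 11 > 9 → Standard Permit not required.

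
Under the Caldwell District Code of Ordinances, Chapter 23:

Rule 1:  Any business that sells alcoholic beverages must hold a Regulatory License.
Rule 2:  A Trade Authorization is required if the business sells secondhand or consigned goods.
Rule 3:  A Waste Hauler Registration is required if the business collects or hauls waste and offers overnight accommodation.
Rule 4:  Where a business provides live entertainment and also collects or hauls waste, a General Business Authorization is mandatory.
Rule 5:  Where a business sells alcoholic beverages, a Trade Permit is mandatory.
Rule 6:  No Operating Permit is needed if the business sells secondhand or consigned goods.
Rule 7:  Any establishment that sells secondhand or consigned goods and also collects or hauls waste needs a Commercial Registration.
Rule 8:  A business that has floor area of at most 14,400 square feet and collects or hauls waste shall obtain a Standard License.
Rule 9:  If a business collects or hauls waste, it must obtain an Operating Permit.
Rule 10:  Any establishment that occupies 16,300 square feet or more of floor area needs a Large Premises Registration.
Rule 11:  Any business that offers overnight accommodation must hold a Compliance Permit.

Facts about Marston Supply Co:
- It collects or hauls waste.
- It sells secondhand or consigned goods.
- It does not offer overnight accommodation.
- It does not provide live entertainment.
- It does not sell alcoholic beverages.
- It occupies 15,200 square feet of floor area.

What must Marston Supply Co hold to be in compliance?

Commercial Registration, Trade Authorization

Rule 1: does not sell alcoholic beverages → Regulatory License not required.
Rule 2: sells secondhand or consigned goods → Trade Authorization required.
Rule 3: collects or hauls waste; does not offer overnight accommodation → Waste Hauler Registration not required.
Rule 4: does not provide live entertainment; collects or hauls waste → General Business Authorization not required.
Rule 5: does not sell alcoholic beverages → Trade Permit not required.
Rule 6: sells secondhand or consigned goods → exempt from Operating Permit.
Rule 7: sells secondhand or consigned goods; collects or hauls waste → Commercial Registration required.
Rule 8: floor area 15,200 square feet > 14,400 square feet; collects or hauls waste → Standard License not required.
Rule 9: collects or hauls waste → Operating Permit required.
Rule 10: floor area 15,200 square feet < 16,300 square feet → Large Premises Registration not required.
Rule 11: does not offer overnight accommodation → Compliance Permit not required.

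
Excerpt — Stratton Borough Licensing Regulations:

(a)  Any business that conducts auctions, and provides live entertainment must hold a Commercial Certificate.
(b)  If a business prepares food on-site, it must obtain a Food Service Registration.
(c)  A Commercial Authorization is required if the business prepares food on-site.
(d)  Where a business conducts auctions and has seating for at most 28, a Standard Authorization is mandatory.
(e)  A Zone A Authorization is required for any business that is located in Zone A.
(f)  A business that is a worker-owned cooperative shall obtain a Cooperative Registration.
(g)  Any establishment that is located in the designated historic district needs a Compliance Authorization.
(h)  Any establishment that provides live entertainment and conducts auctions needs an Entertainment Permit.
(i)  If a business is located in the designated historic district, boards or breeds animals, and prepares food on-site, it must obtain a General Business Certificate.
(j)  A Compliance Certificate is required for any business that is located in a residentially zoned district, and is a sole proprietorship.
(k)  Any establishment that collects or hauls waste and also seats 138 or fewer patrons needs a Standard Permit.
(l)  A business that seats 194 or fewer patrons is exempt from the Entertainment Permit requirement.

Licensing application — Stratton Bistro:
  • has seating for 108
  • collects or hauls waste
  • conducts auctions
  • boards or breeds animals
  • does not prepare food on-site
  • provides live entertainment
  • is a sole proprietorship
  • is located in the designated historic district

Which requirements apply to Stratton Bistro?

Commercial Certificate, Compliance Authorization, Standard Permit

(a) conducts auctions; provides live entertainment → Commercial Certificate required.
(b) does not prepare food on-site → Food Service Registration not required.
(c) does not prepare food on-site → Commercial Authorization not required.
(d) conducts auctions; seating 108 > 28 → Standard Authorization not required.
(e) is located in the designated historic district (not: is located in Zone A) → Zone A Authorization not required.
(f) is a sole proprietorship (not: is a worker-owned cooperative) → Cooperative Registration not required.
(g) is located in the designated historic district → Compliance Authorization required.
(h) provides live entertainment; conducts auctions → Entertainment Permit required.
(i) is located in the designated historic district; boards or breeds animals; does not prepare food on-site → General Business Certificate not required.
(j) is located in the designated historic district (not: is located in a residentially zoned district); is a sole proprietorship → Compliance Certificate not required.
(k) collects or hauls waste; seating 108 ≤ 138 → Standard Permit required.
(l) seating 108 ≤ 194 → exempt from Entertainment Permit.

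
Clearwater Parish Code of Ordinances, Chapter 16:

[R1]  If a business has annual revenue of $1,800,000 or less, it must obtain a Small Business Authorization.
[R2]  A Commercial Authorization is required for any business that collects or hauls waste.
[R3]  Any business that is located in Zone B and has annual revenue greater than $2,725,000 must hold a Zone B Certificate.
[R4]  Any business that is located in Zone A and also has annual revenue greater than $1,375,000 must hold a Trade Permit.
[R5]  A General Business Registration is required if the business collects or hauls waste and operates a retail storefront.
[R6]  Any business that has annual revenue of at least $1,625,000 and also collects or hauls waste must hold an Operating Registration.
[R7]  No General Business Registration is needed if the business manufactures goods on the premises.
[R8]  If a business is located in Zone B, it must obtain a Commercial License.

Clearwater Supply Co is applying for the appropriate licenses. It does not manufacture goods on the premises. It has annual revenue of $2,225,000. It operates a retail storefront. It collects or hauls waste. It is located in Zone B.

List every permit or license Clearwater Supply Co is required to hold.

Commercial Authorization, Commercial License, General Business Registration, Operating Registration

[R1] revenue $2,225,000 > $1,800,000 → Small Business Authorization not required.
[R2] collects or hauls waste → Commercial Authorization required.
[R3] is located in Zone B; revenue $2,225,000 ≤ $2,725,000 → Zone B Certificate not required.
[R4] is located in Zone B (not: is located in Zone A); revenue $2,225,000 > $1,375,000 → Trade Permit not required.
[R5] collects or hauls waste; operates a retail storefront → General Business Registration required.
[R6] revenue $2,225,000 ≥ $1,625,000; collects or hauls waste → Operating Registration required.
[R7] does not manufacture goods on the premises → General Business Registration exemption does not apply.
[R8] is located in Zone B → Commercial License required.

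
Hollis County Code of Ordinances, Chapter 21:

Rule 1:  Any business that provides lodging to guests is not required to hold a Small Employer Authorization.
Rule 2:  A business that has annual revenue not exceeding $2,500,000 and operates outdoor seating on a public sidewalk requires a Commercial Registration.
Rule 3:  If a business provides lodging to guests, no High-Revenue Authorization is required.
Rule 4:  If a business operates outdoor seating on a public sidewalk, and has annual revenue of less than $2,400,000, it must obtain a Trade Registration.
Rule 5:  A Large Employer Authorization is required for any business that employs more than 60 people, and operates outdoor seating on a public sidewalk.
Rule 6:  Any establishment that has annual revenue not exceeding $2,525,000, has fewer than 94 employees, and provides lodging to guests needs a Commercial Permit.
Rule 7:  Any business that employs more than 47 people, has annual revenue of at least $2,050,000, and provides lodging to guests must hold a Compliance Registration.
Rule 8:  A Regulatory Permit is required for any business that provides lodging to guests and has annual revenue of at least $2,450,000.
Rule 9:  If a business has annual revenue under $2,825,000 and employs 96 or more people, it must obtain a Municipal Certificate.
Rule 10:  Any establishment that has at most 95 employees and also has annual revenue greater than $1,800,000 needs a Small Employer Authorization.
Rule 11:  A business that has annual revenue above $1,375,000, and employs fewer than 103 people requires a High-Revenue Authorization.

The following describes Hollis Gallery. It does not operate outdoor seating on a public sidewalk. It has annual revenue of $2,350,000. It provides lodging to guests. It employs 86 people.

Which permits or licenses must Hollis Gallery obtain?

Rule 1: provides lodging to guests → exempt from Small Employer Authorization.
Rule 2: revenue $2,350,000 ≤ $2,500,000; does not operate outdoor seating on a public sidewalk → Commercial Registration not required.
Rule 3: provides lodging to guests → exempt from High-Revenue Authorization.
Rule 4: does not operate outdoor seating on a public sidewalk; revenue $2,350,000 < $2,400,000 → Trade Registration not required.
Rule 5: employees 86 > 60; does not operate outdoor seating on a public sidewalk → Large Employer Authorization not required.
Rule 6: revenue $2,350,000 ≤ $2,525,000; employees 86 < 94; provides lodging to guests → Commercial Permit required.
Rule 7: employees 86 > 47; revenue $2,350,000 ≥ $2,050,000; provides lodging to guests → Compliance Registration required.
Rule 8: provides lodging to guests; revenue $2,350,000 < $2,450,000 → Regulatory Permit not required.
Rule 9: revenue $2,350,000 < $2,825,000; employees 86 < 96 → Municipal Certificate not required.
Rule 10: employees 86 ≤ 95; revenue $2,350,000 > $1,800,000 → Small Employer Authorization required.
Rule 11: revenue $2,350,000 > $1,375,000; employees 86 < 103 → High-Revenue Authorization required.

Commercial Permit, Compliance Registration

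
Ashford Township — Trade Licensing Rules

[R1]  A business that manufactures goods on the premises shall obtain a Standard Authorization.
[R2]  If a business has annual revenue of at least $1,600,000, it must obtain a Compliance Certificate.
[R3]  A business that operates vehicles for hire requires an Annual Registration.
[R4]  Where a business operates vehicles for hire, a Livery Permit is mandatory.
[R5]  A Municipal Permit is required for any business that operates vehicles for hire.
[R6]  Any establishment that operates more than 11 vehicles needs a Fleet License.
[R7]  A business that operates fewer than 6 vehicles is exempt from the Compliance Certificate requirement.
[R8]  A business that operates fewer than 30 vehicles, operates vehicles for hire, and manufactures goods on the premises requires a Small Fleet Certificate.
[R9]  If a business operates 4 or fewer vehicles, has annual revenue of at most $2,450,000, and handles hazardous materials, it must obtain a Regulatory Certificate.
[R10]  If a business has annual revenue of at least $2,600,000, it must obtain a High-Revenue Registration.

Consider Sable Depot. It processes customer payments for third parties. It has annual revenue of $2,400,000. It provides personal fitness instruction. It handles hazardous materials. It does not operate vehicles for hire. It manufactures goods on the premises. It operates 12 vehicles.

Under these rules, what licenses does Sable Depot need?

[R1] manufactures goods on the premises → Standard Authorization required.
[R2] revenue $2,400,000 ≥ $1,600,000 → Compliance Certificate required.
[R3] does not operate vehicles for hire → Annual Registration not required.
[R4] does not operate vehicles for hire → Livery Permit not required.
[R5] does not operate vehicles for hire → Municipal Permit not required.
[R6] vehicles 12 > 11 → Fleet License required.
[R7] vehicles 12 ≥ 6 → Compliance Certificate exemption does not apply.
[R8] vehicles 12 < 30; does not operate vehicles for hire; manufactures goods on the premises → Small Fleet Certificate not required.
[R9] vehicles 12 > 4; revenue $2,400,000 ≤ $2,450,000; handles hazardous materials → Regulatory Certificate not required.
[R10] revenue $2,400,000 < $2,600,000 → High-Revenue Registration not required.

Compliance Certificate, Fleet License, Standard Authorization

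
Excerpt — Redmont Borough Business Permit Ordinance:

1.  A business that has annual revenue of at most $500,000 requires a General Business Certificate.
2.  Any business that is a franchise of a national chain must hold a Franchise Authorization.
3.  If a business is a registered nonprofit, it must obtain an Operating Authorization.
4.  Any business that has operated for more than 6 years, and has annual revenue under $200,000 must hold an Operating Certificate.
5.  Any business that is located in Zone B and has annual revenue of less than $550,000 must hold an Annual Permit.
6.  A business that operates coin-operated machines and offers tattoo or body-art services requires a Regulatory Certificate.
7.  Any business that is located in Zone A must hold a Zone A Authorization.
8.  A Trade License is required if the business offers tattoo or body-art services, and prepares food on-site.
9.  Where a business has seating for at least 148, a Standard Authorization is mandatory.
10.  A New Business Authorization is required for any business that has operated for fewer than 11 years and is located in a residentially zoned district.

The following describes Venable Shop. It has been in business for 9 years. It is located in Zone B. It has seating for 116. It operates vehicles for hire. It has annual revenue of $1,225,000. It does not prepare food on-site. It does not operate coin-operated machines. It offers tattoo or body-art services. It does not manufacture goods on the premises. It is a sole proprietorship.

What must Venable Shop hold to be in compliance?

1. revenue $1,225,000 > $500,000 → General Business Certificate not required.
2. is a sole proprietorship (not: is a franchise of a national chain) → Franchise Authorization not required.
3. is a sole proprietorship (not: is a registered nonprofit) → Operating Authorization not required.
4. years in business 9 > 6; revenue $1,225,000 ≥ $200,000 → Operating Certificate not required.
5. is located in Zone B; revenue $1,225,000 ≥ $550,000 → Annual Permit not required.
6. does not operate coin-operated machines; offers tattoo or body-art services → Regulatory Certificate not required.
7. is located in Zone B (not: is located in Zone A) → Zone A Authorization not required.
8. offers tattoo or body-art services; does not prepare food on-site → Trade License not required.
9. seating 116 < 148 → Standard Authorization not required.
10. years in business 9 < 11; is located in Zone B (not: is located in a residentially zoned district) → New Business Authorization not required.

None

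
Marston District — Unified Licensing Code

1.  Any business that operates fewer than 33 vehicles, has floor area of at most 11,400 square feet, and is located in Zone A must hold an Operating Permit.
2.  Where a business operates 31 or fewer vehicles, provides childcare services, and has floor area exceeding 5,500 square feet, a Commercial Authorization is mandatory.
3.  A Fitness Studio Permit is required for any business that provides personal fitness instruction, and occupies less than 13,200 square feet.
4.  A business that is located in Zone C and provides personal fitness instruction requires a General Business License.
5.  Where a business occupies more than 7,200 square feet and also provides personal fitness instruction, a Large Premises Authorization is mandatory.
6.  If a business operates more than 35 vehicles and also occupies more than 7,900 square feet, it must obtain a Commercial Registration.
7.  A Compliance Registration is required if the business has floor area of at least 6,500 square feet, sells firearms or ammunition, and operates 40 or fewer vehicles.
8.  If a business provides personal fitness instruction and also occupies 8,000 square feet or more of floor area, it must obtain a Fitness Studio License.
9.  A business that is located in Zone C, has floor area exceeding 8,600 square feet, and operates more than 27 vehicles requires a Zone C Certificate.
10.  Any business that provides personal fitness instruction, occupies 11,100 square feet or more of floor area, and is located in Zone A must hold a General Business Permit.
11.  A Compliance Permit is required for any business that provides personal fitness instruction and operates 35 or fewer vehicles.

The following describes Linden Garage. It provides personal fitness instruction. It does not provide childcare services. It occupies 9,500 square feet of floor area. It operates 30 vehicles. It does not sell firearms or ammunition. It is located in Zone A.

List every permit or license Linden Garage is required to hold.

Compliance Permit, Fitness Studio License, Fitness Studio Permit, Large Premises Authorization, Operating Permit

1. vehicles 30 < 33; floor area 9,500 square feet ≤ 11,400 square feet; is located in Zone A → Operating Permit required.
2. vehicles 30 ≤ 31; does not provide childcare services; floor area 9,500 square feet > 5,500 square feet → Commercial Authorization not required.
3. provides personal fitness instruction; floor area 9,500 square feet < 13,200 square feet → Fitness Studio Permit required.
4. is located in Zone A (not: is located in Zone C); provides personal fitness instruction → General Business License not required.
5. floor area 9,500 square feet > 7,200 square feet; provides personal fitness instruction → Large Premises Authorization required.
6. vehicles 30 ≤ 35; floor area 9,500 square feet > 7,900 square feet → Commercial Registration not required.
7. floor area 9,500 square feet ≥ 6,500 square feet; does not sell firearms or ammunition; vehicles 30 ≤ 40 → Compliance Registration not required.
8. provides personal fitness instruction; floor area 9,500 square feet ≥ 8,000 square feet → Fitness Studio License required.
9. is located in Zone A (not: is located in Zone C); floor area 9,500 square feet > 8,600 square feet; vehicles 30 > 27 → Zone C Certificate not required.
10. provides personal fitness instruction; floor area 9,500 square feet < 11,100 square feet; is located in Zone A → General Business Permit not required.
11. provides personal fitness instruction; vehicles 30 ≤ 35 → Compliance Permit required.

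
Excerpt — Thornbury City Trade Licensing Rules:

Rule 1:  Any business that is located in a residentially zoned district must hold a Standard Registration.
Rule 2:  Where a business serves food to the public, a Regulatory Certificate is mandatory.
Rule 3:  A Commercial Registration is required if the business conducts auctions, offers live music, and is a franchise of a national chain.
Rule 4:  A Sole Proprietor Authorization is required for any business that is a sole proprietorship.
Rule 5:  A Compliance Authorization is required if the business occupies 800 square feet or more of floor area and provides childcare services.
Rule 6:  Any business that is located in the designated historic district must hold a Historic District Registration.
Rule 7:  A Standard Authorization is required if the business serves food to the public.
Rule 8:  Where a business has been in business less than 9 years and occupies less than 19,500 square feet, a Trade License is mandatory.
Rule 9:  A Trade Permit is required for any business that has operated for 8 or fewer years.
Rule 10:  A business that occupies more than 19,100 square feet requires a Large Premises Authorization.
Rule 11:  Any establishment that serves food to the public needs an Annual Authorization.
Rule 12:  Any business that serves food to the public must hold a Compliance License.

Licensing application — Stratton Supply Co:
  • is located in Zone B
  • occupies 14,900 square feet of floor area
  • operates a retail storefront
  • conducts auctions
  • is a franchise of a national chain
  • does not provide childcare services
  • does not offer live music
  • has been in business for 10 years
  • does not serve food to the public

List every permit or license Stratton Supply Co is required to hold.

Rule 1: is located in Zone B (not: is located in a residentially zoned district) → Standard Registration not required.
Rule 2: does not serve food to the public → Regulatory Certificate not required.
Rule 3: conducts auctions; does not offer live music; is a franchise of a national chain → Commercial Registration not required.
Rule 4: is a franchise of a national chain (not: is a sole proprietorship) → Sole Proprietor Authorization not required.
Rule 5: floor area 14,900 square feet ≥ 800 square feet; does not provide childcare services → Compliance Authorization not required.
Rule 6: is located in Zone B (not: is located in the designated historic district) → Historic District Registration not required.
Rule 7: does not serve food to the public → Standard Authorization not required.
Rule 8: years in business 10 ≥ 9; floor area 14,900 square feet < 19,500 square feet → Trade License not required.
Rule 9: years in business 10 > 8 → Trade Permit not required.
Rule 10: floor area 14,900 square feet ≤ 19,100 square feet → Large Premises Authorization not required.
Rule 11: does not serve food to the public → Annual Authorization not required.
Rule 12: does not serve food to the public → Compliance License not required.

None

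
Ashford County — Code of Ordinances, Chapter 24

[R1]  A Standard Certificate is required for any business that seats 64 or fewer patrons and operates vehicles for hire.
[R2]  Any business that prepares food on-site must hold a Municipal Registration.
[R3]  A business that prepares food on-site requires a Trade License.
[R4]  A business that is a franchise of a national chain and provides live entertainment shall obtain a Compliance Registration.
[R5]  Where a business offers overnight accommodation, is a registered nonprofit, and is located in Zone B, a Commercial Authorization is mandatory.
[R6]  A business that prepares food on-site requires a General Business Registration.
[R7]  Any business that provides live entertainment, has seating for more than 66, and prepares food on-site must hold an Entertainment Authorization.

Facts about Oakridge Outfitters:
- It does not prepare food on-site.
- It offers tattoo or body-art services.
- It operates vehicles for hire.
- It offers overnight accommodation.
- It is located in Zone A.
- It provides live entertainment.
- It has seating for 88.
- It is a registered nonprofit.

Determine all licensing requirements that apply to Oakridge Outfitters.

[R1] seating 88 > 64; operates vehicles for hire → Standard Certificate not required.
[R2] does not prepare food on-site → Municipal Registration not required.
[R3] does not prepare food on-site → Trade License not required.
[R4] is a registered nonprofit (not: is a franchise of a national chain); provides live entertainment → Compliance Registration not required.
[R5] offers overnight accommodation; is a registered nonprofit; is located in Zone A (not: is located in Zone B) → Commercial Authorization not required.
[R6] does not prepare food on-site → General Business Registration not required.
[R7] provides live entertainment; seating 88 > 66; does not prepare food on-site → Entertainment Authorization not required.

None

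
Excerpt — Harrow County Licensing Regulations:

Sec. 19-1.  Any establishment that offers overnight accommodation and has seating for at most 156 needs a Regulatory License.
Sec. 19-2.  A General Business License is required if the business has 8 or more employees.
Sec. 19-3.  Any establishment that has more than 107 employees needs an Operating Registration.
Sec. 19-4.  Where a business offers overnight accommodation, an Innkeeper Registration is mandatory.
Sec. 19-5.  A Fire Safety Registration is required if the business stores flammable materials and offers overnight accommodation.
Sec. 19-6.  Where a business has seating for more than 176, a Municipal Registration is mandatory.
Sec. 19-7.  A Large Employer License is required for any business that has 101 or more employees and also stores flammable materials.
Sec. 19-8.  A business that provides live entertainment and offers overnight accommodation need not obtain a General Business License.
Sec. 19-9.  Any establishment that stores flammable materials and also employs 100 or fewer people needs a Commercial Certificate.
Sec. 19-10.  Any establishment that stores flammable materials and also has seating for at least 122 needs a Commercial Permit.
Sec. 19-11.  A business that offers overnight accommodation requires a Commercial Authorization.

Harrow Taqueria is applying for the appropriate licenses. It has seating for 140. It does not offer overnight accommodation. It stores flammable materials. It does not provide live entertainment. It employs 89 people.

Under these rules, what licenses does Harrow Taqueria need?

Commercial Certificate, Commercial Permit, General Business License

Sec. 19-1. does not offer overnight accommodation; seating 140 ≤ 156 → Regulatory License not required.
Sec. 19-2. employees 89 ≥ 8 → General Business License required.
Sec. 19-3. employees 89 ≤ 107 → Operating Registration not required.
Sec. 19-4. does not offer overnight accommodation → Innkeeper Registration not required.
Sec. 19-5. stores flammable materials; does not offer overnight accommodation → Fire Safety Registration not required.
Sec. 19-6. seating 140 ≤ 176 → Municipal Registration not required.
Sec. 19-7. employees 89 < 101; stores flammable materials → Large Employer License not required.
Sec. 19-8. does not provide live entertainment; does not offer overnight accommodation → General Business License exemption does not apply.
Sec. 19-9. stores flammable materials; employees 89 ≤ 100 → Commercial Certificate required.
Sec. 19-10. stores flammable materials; seating 140 ≥ 122 → Commercial Permit required.
Sec. 19-11. does not offer overnight accommodation → Commercial Authorization not required.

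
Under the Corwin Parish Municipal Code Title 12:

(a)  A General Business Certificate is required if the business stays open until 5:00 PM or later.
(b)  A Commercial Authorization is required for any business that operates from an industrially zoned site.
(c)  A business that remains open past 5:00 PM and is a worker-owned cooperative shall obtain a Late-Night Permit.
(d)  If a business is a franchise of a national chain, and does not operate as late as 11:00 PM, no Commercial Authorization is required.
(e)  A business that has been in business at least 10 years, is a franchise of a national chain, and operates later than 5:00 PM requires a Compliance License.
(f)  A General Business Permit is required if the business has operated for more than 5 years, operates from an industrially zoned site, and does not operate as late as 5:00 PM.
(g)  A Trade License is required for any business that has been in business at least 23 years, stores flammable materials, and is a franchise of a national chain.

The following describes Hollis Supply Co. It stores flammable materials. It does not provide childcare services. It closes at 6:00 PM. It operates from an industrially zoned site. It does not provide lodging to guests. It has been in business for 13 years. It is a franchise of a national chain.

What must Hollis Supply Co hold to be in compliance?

(a) closes 6:00 PM, after 5:00 PM → General Business Certificate required.
(b) operates from an industrially zoned site → Commercial Authorization required.
(c) closes 6:00 PM, after 5:00 PM; is a franchise of a national chain (not: is a worker-owned cooperative) → Late-Night Permit not required.
(d) is a franchise of a national chain; closes 6:00 PM, at/before 11:00 PM → exempt from Commercial Authorization.
(e) years in business 13 ≥ 10; is a franchise of a national chain; closes 6:00 PM, after 5:00 PM → Compliance License required.
(f) years in business 13 > 5; operates from an industrially zoned site; closes 6:00 PM, after 5:00 PM → General Business Permit not required.
(g) years in business 13 < 23; stores flammable materials; is a franchise of a national chain → Trade License not required.

Compliance License, General Business Certificate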